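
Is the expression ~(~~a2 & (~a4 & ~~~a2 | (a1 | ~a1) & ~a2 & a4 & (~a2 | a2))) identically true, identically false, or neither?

identically true

~(~~a2 & (~a4 & ~~~a2 | (a1 | ~a1) & ~a2 & a4 & (~a2 | a2)))
= ~(~~a2 & (~a4 & ~~~a2 | (a1 | ~a1) & ~a2 & a4))
= ~(~~a2 & (~a4 & ~a2 | (a1 | ~a1) & ~a2 & a4))
= ~(~~a2 & (~a4 & ~a2 | ~a2 & a4))
= ~(~~a2 & ~a2)
= ~a2 | a2
= 1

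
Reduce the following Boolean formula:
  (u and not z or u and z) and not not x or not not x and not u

(u and not z or u and z) and not not x or not not x and not u
= u and not not x or not not x and not u   — distribution
= not not x   — distribution
= x   — double negation

x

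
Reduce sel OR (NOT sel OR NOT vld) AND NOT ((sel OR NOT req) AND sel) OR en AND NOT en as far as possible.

sel OR (NOT sel OR NOT vld) AND NOT ((sel OR NOT req) AND sel) OR en AND NOT en
= sel OR (NOT sel OR NOT vld) AND NOT ((sel OR NOT req) AND sel)   [complement / identity]
= sel OR (NOT sel OR NOT vld) AND NOT sel   [absorption]
= sel OR NOT sel   [absorption]
= TRUE   [complement]

TRUE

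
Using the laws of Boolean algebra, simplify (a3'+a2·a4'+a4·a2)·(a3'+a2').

a3'

(a3'+a2·a4'+a4·a2)·(a3'+a2')
= (a3'+a2)·(a3'+a2')   (distribution)
= a2·a2'+a3'   (distribution)
= a3'   (complement / identity)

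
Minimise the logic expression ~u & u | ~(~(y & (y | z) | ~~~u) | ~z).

(y | ~u) & z

~u & u | ~(~(y & (y | z) | ~~~u) | ~z)
= ~u & u | ~(~(y | ~~~u) | ~z)   — absorption
= ~(~(y | ~~~u) | ~z)   — complement / identity
= (y | ~~~u) & z   — De Morgan
= (y | ~u) & z   — double negation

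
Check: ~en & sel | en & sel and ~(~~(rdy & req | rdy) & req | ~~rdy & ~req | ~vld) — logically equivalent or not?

No

E1: ~en & sel | en & sel
    = sel   (distribution)
E2: ~(~~(rdy & req | rdy) & req | ~~rdy & ~req | ~vld)
    = ~(~~rdy & req | ~~rdy & ~req | ~vld)   (absorption)
    = ~(~~rdy | ~vld)   (distribution)
    = ~rdy & vld   (De Morgan)
These differ: at en=0, rdy=0, req=0, sel=1, vld=0, E1 = 1 but E2 = 0.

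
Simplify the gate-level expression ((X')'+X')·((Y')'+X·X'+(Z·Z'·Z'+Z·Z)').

Y+Z'

((X')'+X')·((Y')'+X·X'+(Z·Z'·Z'+Z·Z)')
= ((X')'+X')·((Y')'+X·X'+(Z·Z'+Z·Z)')   — idempotence
= ((X')'+X')·((Y')'+(Z·Z'+Z·Z)')   — complement / identity
= (X+X')·((Y')'+(Z·Z'+Z·Z)')   — double negation
= (Y')'+(Z·Z'+Z·Z)'   — complement / identity
= (Y')'+Z'   — distribution
= Y+Z'   — double negation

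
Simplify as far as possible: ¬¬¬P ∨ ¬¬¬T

¬¬¬P ∨ ¬¬¬T
= ¬¬¬P ∨ ¬T   (double negation)
= ¬P ∨ ¬T   (double negation)

¬P ∨ ¬T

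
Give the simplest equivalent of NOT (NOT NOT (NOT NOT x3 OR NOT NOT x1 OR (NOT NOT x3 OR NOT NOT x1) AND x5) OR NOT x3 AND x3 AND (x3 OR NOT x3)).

NOT x3 AND NOT x1

NOT (NOT NOT (NOT NOT x3 OR NOT NOT x1 OR (NOT NOT x3 OR NOT NOT x1) AND x5) OR NOT x3 AND x3 AND (x3 OR NOT x3))
= NOT (NOT NOT (NOT NOT x3 OR NOT NOT x1 OR (NOT NOT x3 OR NOT NOT x1) AND x5) OR NOT x3 AND x3)   [complement / identity]
= NOT (NOT NOT (NOT NOT x3 OR NOT NOT x1) OR NOT x3 AND x3)   [absorption]
= NOT (NOT (NOT x3 AND NOT x1) OR NOT x3 AND x3)   [De Morgan]
= NOT NOT (NOT x3 AND NOT x1)   [complement / identity]
= NOT x3 AND NOT x1   [double negation]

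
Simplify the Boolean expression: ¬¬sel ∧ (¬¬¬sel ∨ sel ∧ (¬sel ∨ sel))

¬¬sel ∧ (¬¬¬sel ∨ sel ∧ (¬sel ∨ sel))
= sel ∧ (¬¬¬sel ∨ sel ∧ (¬sel ∨ sel))   [double negation]
= sel ∧ (¬sel ∨ sel ∧ (¬sel ∨ sel))   [double negation]
= sel ∧ (¬sel ∨ sel)   [complement / identity]
= sel   [complement / identity]

sel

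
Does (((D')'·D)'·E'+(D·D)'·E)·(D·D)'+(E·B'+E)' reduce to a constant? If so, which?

no

(((D')'·D)'·E'+(D·D)'·E)·(D·D)'+(E·B'+E)'
= ((D·D)'·E'+(D·D)'·E)·(D·D)'+(E·B'+E)'   [double negation]
= (D·D)'·(D·D)'+(E·B'+E)'   [distribution]
= (D·D)'·(D·D)'+E'   [absorption]
= (D·D)'+E'   [idempotence]
= D'+E'   [idempotence]
This depends on D, E, so it is not a constant.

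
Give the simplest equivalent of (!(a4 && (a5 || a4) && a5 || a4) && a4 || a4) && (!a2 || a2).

a4

(!(a4 && (a5 || a4) && a5 || a4) && a4 || a4) && (!a2 || a2)
= !(a4 && (a5 || a4) && a5 || a4) && a4 || a4   (complement / identity)
= !(a4 && a5 || a4) && a4 || a4   (absorption)
= !a4 && a4 || a4   (absorption)
= a4   (complement / identity)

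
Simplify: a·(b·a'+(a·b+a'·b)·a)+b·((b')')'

a·(b·a'+(a·b+a'·b)·a)+b·((b')')'
= a·(b·a'+b·a)+b·((b')')'   [distribution]
= a·(b·a'+b·a)+b·b'   [double negation]
= a·b+b·b'   [distribution]
= a·b   [complement / identity]

a·b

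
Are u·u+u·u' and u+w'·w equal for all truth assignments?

Yes

E1: u·u+u·u'
    = u   (distribution)
E2: u+w'·w
    = u   (complement / identity)
Both reduce to u, so they are equivalent.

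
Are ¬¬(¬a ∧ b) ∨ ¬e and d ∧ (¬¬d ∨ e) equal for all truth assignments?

No

E1: ¬¬(¬a ∧ b) ∨ ¬e
    = ¬a ∧ b ∨ ¬e
E2: d ∧ (¬¬d ∨ e)
    = d ∧ (d ∨ e)
    = d
These differ: at a=0, b=0, d=0, e=0, E1 = 1 but E2 = 0.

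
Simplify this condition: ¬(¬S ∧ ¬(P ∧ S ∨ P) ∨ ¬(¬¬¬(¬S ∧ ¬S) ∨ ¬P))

S

¬(¬S ∧ ¬(P ∧ S ∨ P) ∨ ¬(¬¬¬(¬S ∧ ¬S) ∨ ¬P))
= ¬(¬S ∧ ¬P ∨ ¬(¬¬¬(¬S ∧ ¬S) ∨ ¬P))   — absorption
= ¬(¬S ∧ ¬P ∨ ¬(¬¬¬¬S ∨ ¬P))   — idempotence
= ¬(¬S ∧ ¬P ∨ ¬(¬¬S ∨ ¬P))   — double negation
= ¬(¬S ∧ ¬P ∨ ¬S ∧ P)   — De Morgan
= ¬¬S   — distribution
= S   — double negation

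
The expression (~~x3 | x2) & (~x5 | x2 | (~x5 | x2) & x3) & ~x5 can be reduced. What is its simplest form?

(~~x3 | x2) & (~x5 | x2 | (~x5 | x2) & x3) & ~x5
= (x3 | x2) & (~x5 | x2 | (~x5 | x2) & x3) & ~x5   — double negation
= (x3 | x2) & (~x5 | x2) & ~x5   — absorption
= (x3 | x2) & ~x5   — absorption

(x3 | x2) & ~x5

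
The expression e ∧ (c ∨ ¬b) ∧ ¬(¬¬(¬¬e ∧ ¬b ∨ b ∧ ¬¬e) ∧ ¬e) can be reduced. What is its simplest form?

e ∧ (c ∨ ¬b)

e ∧ (c ∨ ¬b) ∧ ¬(¬¬(¬¬e ∧ ¬b ∨ b ∧ ¬¬e) ∧ ¬e)
= e ∧ (c ∨ ¬b) ∧ ¬((¬¬e ∧ ¬b ∨ b ∧ ¬¬e) ∧ ¬e)
= e ∧ (c ∨ ¬b) ∧ ¬(¬¬e ∧ ¬e)
= e ∧ (c ∨ ¬b) ∧ (¬e ∨ e)
= e ∧ (c ∨ ¬b)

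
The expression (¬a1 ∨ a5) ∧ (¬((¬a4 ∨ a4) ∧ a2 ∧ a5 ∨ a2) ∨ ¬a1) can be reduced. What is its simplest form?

(¬a1 ∨ a5) ∧ (¬((¬a4 ∨ a4) ∧ a2 ∧ a5 ∨ a2) ∨ ¬a1)
= (¬a1 ∨ a5) ∧ (¬(a2 ∧ a5 ∨ a2) ∨ ¬a1)   — complement / identity
= ¬a1 ∨ a5 ∧ ¬(a2 ∧ a5 ∨ a2)   — distribution
= ¬a1 ∨ a5 ∧ ¬a2   — absorption

¬a1 ∨ a5 ∧ ¬a2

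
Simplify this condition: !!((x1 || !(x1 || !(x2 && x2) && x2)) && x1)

x1

!!((x1 || !(x1 || !(x2 && x2) && x2)) && x1)
= !!((x1 || !(x1 || !x2 && x2)) && x1)
= !!((x1 || !x1) && x1)
= (x1 || !x1) && x1
= x1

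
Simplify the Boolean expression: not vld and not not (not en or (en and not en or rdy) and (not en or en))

not vld and (not en or rdy)

not vld and not not (not en or (en and not en or rdy) and (not en or en))
= not vld and not not (not en or rdy and (not en or en))   — complement / identity
= not vld and (not en or rdy and (not en or en))   — double negation
= not vld and (not en or rdy)   — complement / identity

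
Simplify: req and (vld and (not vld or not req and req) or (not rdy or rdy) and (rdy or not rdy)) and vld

req and vld

req and (vld and (not vld or not req and req) or (not rdy or rdy) and (rdy or not rdy)) and vld
= req and (vld and not vld or (not rdy or rdy) and (rdy or not rdy)) and vld   [complement / identity]
= req and (vld and not vld or rdy or not rdy) and vld   [complement / identity]
= req and (rdy or not rdy) and vld   [complement / identity]
= req and vld   [complement / identity]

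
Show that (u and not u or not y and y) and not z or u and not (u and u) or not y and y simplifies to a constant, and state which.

(u and not u or not y and y) and not z or u and not (u and u) or not y and y
= (u and not u or not y and y) and not z or u and not u or not y and y
= u and not u or not y and y
= not y and y
= False

False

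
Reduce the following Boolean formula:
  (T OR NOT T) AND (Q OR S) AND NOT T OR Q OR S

Q OR S

(T OR NOT T) AND (Q OR S) AND NOT T OR Q OR S
= (Q OR S) AND NOT T OR Q OR S
= Q OR S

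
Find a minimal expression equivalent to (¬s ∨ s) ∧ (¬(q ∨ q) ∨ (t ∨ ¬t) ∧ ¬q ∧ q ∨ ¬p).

(¬s ∨ s) ∧ (¬(q ∨ q) ∨ (t ∨ ¬t) ∧ ¬q ∧ q ∨ ¬p)
= ¬(q ∨ q) ∨ (t ∨ ¬t) ∧ ¬q ∧ q ∨ ¬p   [complement / identity]
= ¬q ∨ (t ∨ ¬t) ∧ ¬q ∧ q ∨ ¬p   [idempotence]
= ¬q ∨ ¬q ∧ q ∨ ¬p   [complement / identity]
= ¬q ∨ ¬p   [complement / identity]

¬q ∨ ¬p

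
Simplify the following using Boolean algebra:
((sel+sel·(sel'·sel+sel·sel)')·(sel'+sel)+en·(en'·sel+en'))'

((sel+sel·(sel'·sel+sel·sel)')·(sel'+sel)+en·(en'·sel+en'))'
= (sel+sel·(sel'·sel+sel·sel)'+en·(en'·sel+en'))'   (complement / identity)
= (sel+sel·(sel'·sel+sel·sel)'+en·en')'   (absorption)
= (sel+sel·sel'+en·en')'   (distribution)
= (sel+sel·sel')'   (complement / identity)
= sel'   (complement / identity)

sel'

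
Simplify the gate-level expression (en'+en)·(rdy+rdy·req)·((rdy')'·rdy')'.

(en'+en)·(rdy+rdy·req)·((rdy')'·rdy')'
= (rdy+rdy·req)·((rdy')'·rdy')'
= (rdy+rdy·req)·(rdy'+rdy)
= rdy+rdy·req
= rdy

rdy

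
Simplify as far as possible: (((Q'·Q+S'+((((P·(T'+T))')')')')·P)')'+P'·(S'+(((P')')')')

S'+P

(((Q'·Q+S'+((((P·(T'+T))')')')')·P)')'+P'·(S'+(((P')')')')
= (((S'+((((P·(T'+T))')')')')·P)')'+P'·(S'+(((P')')')')   [complement / identity]
= (S'+((((P·(T'+T))')')')')·P+P'·(S'+(((P')')')')   [double negation]
= (S'+(((P')')')')·P+P'·(S'+(((P')')')')   [complement / identity]
= S'+(((P')')')'   [distribution]
= S'+(P')'   [double negation]
= S'+P   [double negation]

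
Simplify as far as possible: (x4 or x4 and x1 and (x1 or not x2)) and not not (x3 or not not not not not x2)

(x4 or x4 and x1 and (x1 or not x2)) and not not (x3 or not not not not not x2)
= (x4 or x4 and x1) and not not (x3 or not not not not not x2)   [absorption]
= (x4 or x4 and x1) and not not (x3 or not not not x2)   [double negation]
= (x4 or x4 and x1) and (x3 or not not not x2)   [double negation]
= (x4 or x4 and x1) and (x3 or not x2)   [double negation]
= x4 and (x3 or not x2)   [absorption]

x4 and (x3 or not x2)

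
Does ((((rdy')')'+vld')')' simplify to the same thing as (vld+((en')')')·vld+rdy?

No

E1: ((((rdy')')'+vld')')'
    = ((rdy')')'+vld'   [double negation]
    = rdy'+vld'   [double negation]
E2: (vld+((en')')')·vld+rdy
    = (vld+en')·vld+rdy   [double negation]
    = vld+rdy   [absorption]
These differ: at en=1, rdy=0, vld=0, E1 = 1 but E2 = 0.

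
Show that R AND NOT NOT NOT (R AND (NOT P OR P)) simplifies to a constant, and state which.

R AND NOT NOT NOT (R AND (NOT P OR P))
= R AND NOT (R AND (NOT P OR P))   (double negation)
= R AND NOT R   (complement / identity)
= FALSE   (complement)

FALSE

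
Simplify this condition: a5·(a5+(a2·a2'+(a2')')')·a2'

a5·(a5+(a2·a2'+(a2')')')·a2'
= a5·(a5+(a2·a2'+a2)')·a2'   (double negation)
= a5·(a5+a2')·a2'   (complement / identity)
= a5·a2'   (absorption)

a5·a2'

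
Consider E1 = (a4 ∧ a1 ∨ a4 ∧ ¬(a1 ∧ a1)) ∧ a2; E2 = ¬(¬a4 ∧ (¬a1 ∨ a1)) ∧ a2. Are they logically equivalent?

E1: (a4 ∧ a1 ∨ a4 ∧ ¬(a1 ∧ a1)) ∧ a2
    = (a4 ∧ a1 ∨ a4 ∧ ¬a1) ∧ a2   — idempotence
    = a4 ∧ a2   — distribution
E2: ¬(¬a4 ∧ (¬a1 ∨ a1)) ∧ a2
    = ¬¬a4 ∧ a2   — complement / identity
    = a4 ∧ a2   — double negation
Both reduce to a4 ∧ a2, so they are equivalent.

Yes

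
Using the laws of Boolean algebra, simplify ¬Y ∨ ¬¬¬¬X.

¬Y ∨ ¬¬¬¬X
= ¬Y ∨ ¬¬X
= ¬Y ∨ X

¬Y ∨ X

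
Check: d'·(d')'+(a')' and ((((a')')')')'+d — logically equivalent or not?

No

E1: d'·(d')'+(a')'
    = d'·(d')'+a   (double negation)
    = d'·d+a   (double negation)
    = a   (complement / identity)
E2: ((((a')')')')'+d
    = ((a')')'+d   (double negation)
    = a'+d   (double negation)
These differ: at a=0, d=0, E1 = 0 but E2 = 1.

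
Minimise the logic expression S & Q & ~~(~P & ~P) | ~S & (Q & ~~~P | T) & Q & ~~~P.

Q & ~P

S & Q & ~~(~P & ~P) | ~S & (Q & ~~~P | T) & Q & ~~~P
= S & Q & ~~~P | ~S & (Q & ~~~P | T) & Q & ~~~P   [idempotence]
= S & Q & ~~~P | ~S & Q & ~~~P   [absorption]
= Q & ~~~P   [distribution]
= Q & ~P   [double negation]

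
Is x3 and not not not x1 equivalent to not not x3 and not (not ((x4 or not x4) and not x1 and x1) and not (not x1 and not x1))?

E1: x3 and not not not x1
    = x3 and not x1   [double negation]
E2: not not x3 and not (not ((x4 or not x4) and not x1 and x1) and not (not x1 and not x1))
    = not not x3 and not (not (not x1 and x1) and not (not x1 and not x1))   [complement / identity]
    = not not x3 and (not x1 and x1 or not x1 and not x1)   [De Morgan]
    = x3 and (not x1 and x1 or not x1 and not x1)   [double negation]
    = x3 and not x1   [distribution]
Both reduce to x3 and not x1, so they are equivalent.

Yes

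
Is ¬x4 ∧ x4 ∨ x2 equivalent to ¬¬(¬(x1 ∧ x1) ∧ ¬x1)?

No

E1: ¬x4 ∧ x4 ∨ x2
    = x2   (complement / identity)
E2: ¬¬(¬(x1 ∧ x1) ∧ ¬x1)
    = ¬(x1 ∧ x1 ∨ x1)   (De Morgan)
    = ¬(x1 ∨ x1)   (idempotence)
    = ¬x1   (idempotence)
These differ: at x1=0, x2=0, x4=0, E1 = 0 but E2 = 1.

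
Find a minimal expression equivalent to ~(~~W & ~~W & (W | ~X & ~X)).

~W

~(~~W & ~~W & (W | ~X & ~X))
= ~(~~W & (W | ~X & ~X))   (idempotence)
= ~(W & (W | ~X & ~X))   (double negation)
= ~(W & (W | ~X))   (idempotence)
= ~W   (absorption)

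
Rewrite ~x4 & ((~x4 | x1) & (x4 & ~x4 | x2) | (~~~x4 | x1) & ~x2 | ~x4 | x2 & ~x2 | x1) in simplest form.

~x4

~x4 & ((~x4 | x1) & (x4 & ~x4 | x2) | (~~~x4 | x1) & ~x2 | ~x4 | x2 & ~x2 | x1)
= ~x4 & ((~x4 | x1) & x2 | (~~~x4 | x1) & ~x2 | ~x4 | x2 & ~x2 | x1)
= ~x4 & ((~x4 | x1) & x2 | (~~~x4 | x1) & ~x2 | ~x4 | x1)
= ~x4 & ((~x4 | x1) & x2 | (~x4 | x1) & ~x2 | ~x4 | x1)
= ~x4 & ((~x4 | x1) & x2 | ~x4 | x1)
= ~x4 & (~x4 | x1)
= ~x4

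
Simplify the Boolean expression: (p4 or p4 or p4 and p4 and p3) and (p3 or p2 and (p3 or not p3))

p4 and (p3 or p2)

(p4 or p4 or p4 and p4 and p3) and (p3 or p2 and (p3 or not p3))
= (p4 or p4 and p4 and p3) and (p3 or p2 and (p3 or not p3))   [idempotence]
= (p4 or p4 and p4 and p3) and (p3 or p2)   [complement / identity]
= (p4 or p4 and p3) and (p3 or p2)   [idempotence]
= p4 and (p3 or p2)   [absorption]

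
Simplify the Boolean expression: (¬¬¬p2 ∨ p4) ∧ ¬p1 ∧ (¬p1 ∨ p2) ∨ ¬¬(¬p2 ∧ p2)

(¬p2 ∨ p4) ∧ ¬p1

(¬¬¬p2 ∨ p4) ∧ ¬p1 ∧ (¬p1 ∨ p2) ∨ ¬¬(¬p2 ∧ p2)
= (¬¬¬p2 ∨ p4) ∧ ¬p1 ∧ (¬p1 ∨ p2) ∨ ¬p2 ∧ p2   — double negation
= (¬¬¬p2 ∨ p4) ∧ ¬p1 ∨ ¬p2 ∧ p2   — absorption
= (¬¬¬p2 ∨ p4) ∧ ¬p1   — complement / identity
= (¬p2 ∨ p4) ∧ ¬p1   — double negation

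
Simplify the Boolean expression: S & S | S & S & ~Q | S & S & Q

S & S | S & S & ~Q | S & S & Q
= S & S | S & S & Q   (absorption)
= S & S   (absorption)
= S   (idempotence)

S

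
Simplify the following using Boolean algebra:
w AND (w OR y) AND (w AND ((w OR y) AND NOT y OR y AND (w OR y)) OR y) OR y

w OR y

w AND (w OR y) AND (w AND ((w OR y) AND NOT y OR y AND (w OR y)) OR y) OR y
= w AND (w OR y) AND (w AND (w OR y) OR y) OR y   [distribution]
= w AND (w OR y) OR y   [absorption]
= w OR y   [absorption]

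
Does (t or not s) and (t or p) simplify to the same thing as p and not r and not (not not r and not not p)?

E1: (t or not s) and (t or p)
    = t or not s and p
E2: p and not r and not (not not r and not not p)
    = p and not r and (not r or not p)
    = p and not r
These differ: at p=0, r=1, s=1, t=1, E1 = 1 but E2 = 0.

No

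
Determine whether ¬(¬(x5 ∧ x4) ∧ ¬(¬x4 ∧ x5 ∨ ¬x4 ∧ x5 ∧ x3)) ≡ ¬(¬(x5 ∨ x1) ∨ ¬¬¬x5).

E1: ¬(¬(x5 ∧ x4) ∧ ¬(¬x4 ∧ x5 ∨ ¬x4 ∧ x5 ∧ x3))
    = ¬(¬(x5 ∧ x4) ∧ ¬(¬x4 ∧ x5))   (absorption)
    = x5 ∧ x4 ∨ ¬x4 ∧ x5   (De Morgan)
    = x5   (distribution)
E2: ¬(¬(x5 ∨ x1) ∨ ¬¬¬x5)
    = (x5 ∨ x1) ∧ ¬¬x5   (De Morgan)
    = (x5 ∨ x1) ∧ x5   (double negation)
    = x5   (absorption)
Both reduce to x5, so they are equivalent.

Yes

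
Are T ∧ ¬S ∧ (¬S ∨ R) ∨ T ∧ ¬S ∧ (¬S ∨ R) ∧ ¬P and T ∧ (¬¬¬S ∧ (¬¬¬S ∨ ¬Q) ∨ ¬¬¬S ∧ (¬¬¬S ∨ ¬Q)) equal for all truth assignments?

E1: T ∧ ¬S ∧ (¬S ∨ R) ∨ T ∧ ¬S ∧ (¬S ∨ R) ∧ ¬P
    = T ∧ ¬S ∧ (¬S ∨ R)
    = T ∧ ¬S
E2: T ∧ (¬¬¬S ∧ (¬¬¬S ∨ ¬Q) ∨ ¬¬¬S ∧ (¬¬¬S ∨ ¬Q))
    = T ∧ ¬¬¬S ∧ (¬¬¬S ∨ ¬Q)
    = T ∧ ¬S ∧ (¬¬¬S ∨ ¬Q)
    = T ∧ ¬S ∧ (¬S ∨ ¬Q)
    = T ∧ ¬S
Both reduce to T ∧ ¬S, so they are equivalent.

Yes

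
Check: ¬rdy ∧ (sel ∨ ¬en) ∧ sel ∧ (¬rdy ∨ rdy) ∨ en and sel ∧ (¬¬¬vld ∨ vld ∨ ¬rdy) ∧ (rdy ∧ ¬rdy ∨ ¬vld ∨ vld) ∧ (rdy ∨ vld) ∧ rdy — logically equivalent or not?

E1: ¬rdy ∧ (sel ∨ ¬en) ∧ sel ∧ (¬rdy ∨ rdy) ∨ en
    = ¬rdy ∧ sel ∧ (¬rdy ∨ rdy) ∨ en   [absorption]
    = ¬rdy ∧ sel ∨ en   [complement / identity]
E2: sel ∧ (¬¬¬vld ∨ vld ∨ ¬rdy) ∧ (rdy ∧ ¬rdy ∨ ¬vld ∨ vld) ∧ (rdy ∨ vld) ∧ rdy
    = sel ∧ (¬¬¬vld ∨ vld ∨ ¬rdy) ∧ (rdy ∧ ¬rdy ∨ ¬vld ∨ vld) ∧ rdy   [absorption]
    = sel ∧ (¬¬¬vld ∨ vld ∨ ¬rdy) ∧ (¬vld ∨ vld) ∧ rdy   [complement / identity]
    = sel ∧ (¬vld ∨ vld ∨ ¬rdy) ∧ (¬vld ∨ vld) ∧ rdy   [double negation]
    = sel ∧ (¬vld ∨ vld) ∧ rdy   [absorption]
    = sel ∧ rdy   [complement / identity]
These differ: at en=1, rdy=0, sel=0, vld=1, E1 = 1 but E2 = 0.

No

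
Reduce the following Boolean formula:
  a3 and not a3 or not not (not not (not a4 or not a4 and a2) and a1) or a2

not a4 and a1 or a2

a3 and not a3 or not not (not not (not a4 or not a4 and a2) and a1) or a2
= a3 and not a3 or not not ((not a4 or not a4 and a2) and a1) or a2
= not not ((not a4 or not a4 and a2) and a1) or a2
= (not a4 or not a4 and a2) and a1 or a2
= not a4 and a1 or a2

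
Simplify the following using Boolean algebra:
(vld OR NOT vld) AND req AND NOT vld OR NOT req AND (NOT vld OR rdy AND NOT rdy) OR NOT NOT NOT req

NOT vld OR NOT req

(vld OR NOT vld) AND req AND NOT vld OR NOT req AND (NOT vld OR rdy AND NOT rdy) OR NOT NOT NOT req
= (vld OR NOT vld) AND req AND NOT vld OR NOT req AND (NOT vld OR rdy AND NOT rdy) OR NOT req
= req AND NOT vld OR NOT req AND (NOT vld OR rdy AND NOT rdy) OR NOT req
= req AND NOT vld OR NOT req AND NOT vld OR NOT req
= NOT vld OR NOT req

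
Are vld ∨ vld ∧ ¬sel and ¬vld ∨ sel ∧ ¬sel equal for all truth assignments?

E1: vld ∨ vld ∧ ¬sel
    = vld   [absorption]
E2: ¬vld ∨ sel ∧ ¬sel
    = ¬vld   [complement / identity]
These differ: at sel=0, vld=0, E1 = 0 but E2 = 1.

No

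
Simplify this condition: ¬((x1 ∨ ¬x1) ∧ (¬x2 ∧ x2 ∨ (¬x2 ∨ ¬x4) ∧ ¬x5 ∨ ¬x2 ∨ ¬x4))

¬((x1 ∨ ¬x1) ∧ (¬x2 ∧ x2 ∨ (¬x2 ∨ ¬x4) ∧ ¬x5 ∨ ¬x2 ∨ ¬x4))
= ¬(¬x2 ∧ x2 ∨ (¬x2 ∨ ¬x4) ∧ ¬x5 ∨ ¬x2 ∨ ¬x4)
= ¬((¬x2 ∨ ¬x4) ∧ ¬x5 ∨ ¬x2 ∨ ¬x4)
= ¬(¬x2 ∨ ¬x4)
= x2 ∧ x4

x2 ∧ x4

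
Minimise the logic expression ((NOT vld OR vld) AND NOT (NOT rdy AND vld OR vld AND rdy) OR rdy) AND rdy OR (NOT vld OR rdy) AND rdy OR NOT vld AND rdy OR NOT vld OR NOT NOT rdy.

((NOT vld OR vld) AND NOT (NOT rdy AND vld OR vld AND rdy) OR rdy) AND rdy OR (NOT vld OR rdy) AND rdy OR NOT vld AND rdy OR NOT vld OR NOT NOT rdy
= (NOT (NOT rdy AND vld OR vld AND rdy) OR rdy) AND rdy OR (NOT vld OR rdy) AND rdy OR NOT vld AND rdy OR NOT vld OR NOT NOT rdy   [complement / identity]
= (NOT vld OR rdy) AND rdy OR (NOT vld OR rdy) AND rdy OR NOT vld AND rdy OR NOT vld OR NOT NOT rdy   [distribution]
= (NOT vld OR rdy) AND rdy OR (NOT vld OR rdy) AND rdy OR NOT vld OR NOT NOT rdy   [absorption]
= (NOT vld OR rdy) AND rdy OR NOT vld OR NOT NOT rdy   [idempotence]
= (NOT vld OR rdy) AND rdy OR NOT vld OR rdy   [double negation]
= NOT vld OR rdy   [absorption]

NOT vld OR rdy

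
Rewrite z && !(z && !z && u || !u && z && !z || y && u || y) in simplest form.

z && !(z && !z && u || !u && z && !z || y && u || y)
= z && !(z && !z || y && u || y)   (distribution)
= z && !(y && u || y)   (complement / identity)
= z && !y   (absorption)

z && !y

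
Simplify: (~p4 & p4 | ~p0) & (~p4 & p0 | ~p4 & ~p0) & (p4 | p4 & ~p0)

(~p4 & p4 | ~p0) & (~p4 & p0 | ~p4 & ~p0) & (p4 | p4 & ~p0)
= (~p4 & p4 | ~p0) & ~p4 & (p4 | p4 & ~p0)   (distribution)
= (~p4 & p4 | ~p0) & ~p4 & p4   (absorption)
= ~p4 & p4   (absorption)
= 0   (complement)

0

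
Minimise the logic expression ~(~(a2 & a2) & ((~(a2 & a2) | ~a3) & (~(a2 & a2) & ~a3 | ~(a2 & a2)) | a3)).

a2

~(~(a2 & a2) & ((~(a2 & a2) | ~a3) & (~(a2 & a2) & ~a3 | ~(a2 & a2)) | a3))
= ~(~(a2 & a2) & ((~(a2 & a2) | ~a3) & ~(a2 & a2) | a3))
= ~(~(a2 & a2) & (~(a2 & a2) | a3))
= ~~(a2 & a2)
= a2 & a2
= a2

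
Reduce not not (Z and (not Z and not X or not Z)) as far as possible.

not not (Z and (not Z and not X or not Z))
= not not (Z and not Z)   (absorption)
= Z and not Z   (double negation)
= False   (complement)

False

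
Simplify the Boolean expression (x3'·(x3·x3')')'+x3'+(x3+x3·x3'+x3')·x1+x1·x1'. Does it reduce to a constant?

1

(x3'·(x3·x3')')'+x3'+(x3+x3·x3'+x3')·x1+x1·x1'
= x3+x3·x3'+x3'+(x3+x3·x3'+x3')·x1+x1·x1'   (De Morgan)
= x3+x3·x3'+x3'+x1·x1'   (absorption)
= x3+x3'+x1·x1'   (complement / identity)
= x3+x3'   (complement / identity)
= 1   (complement)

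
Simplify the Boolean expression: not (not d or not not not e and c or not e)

not (not d or not not not e and c or not e)
= not (not d or not e and c or not e)
= not (not d or not e)
= d and e

d and e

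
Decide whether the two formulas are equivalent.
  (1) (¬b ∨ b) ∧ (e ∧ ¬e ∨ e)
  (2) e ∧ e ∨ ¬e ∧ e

E1: (¬b ∨ b) ∧ (e ∧ ¬e ∨ e)
    = e ∧ ¬e ∨ e   — complement / identity
    = e   — complement / identity
E2: e ∧ e ∨ ¬e ∧ e
    = e   — distribution
Both reduce to e, so they are equivalent.

Yes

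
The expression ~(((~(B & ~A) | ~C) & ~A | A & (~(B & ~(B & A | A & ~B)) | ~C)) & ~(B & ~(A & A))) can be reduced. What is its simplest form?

B & ~A

~(((~(B & ~A) | ~C) & ~A | A & (~(B & ~(B & A | A & ~B)) | ~C)) & ~(B & ~(A & A)))
= ~(((~(B & ~A) | ~C) & ~A | A & (~(B & ~A) | ~C)) & ~(B & ~(A & A)))   — distribution
= ~((~(B & ~A) | ~C) & ~(B & ~(A & A)))   — distribution
= ~((~(B & ~A) | ~C) & ~(B & ~A))   — idempotence
= ~~(B & ~A)   — absorption
= B & ~A   — double negation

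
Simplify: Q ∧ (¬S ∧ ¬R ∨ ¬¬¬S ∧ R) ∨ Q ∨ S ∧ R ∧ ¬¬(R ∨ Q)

Q ∨ S ∧ R

Q ∧ (¬S ∧ ¬R ∨ ¬¬¬S ∧ R) ∨ Q ∨ S ∧ R ∧ ¬¬(R ∨ Q)
= Q ∧ (¬S ∧ ¬R ∨ ¬¬¬S ∧ R) ∨ Q ∨ S ∧ R ∧ (R ∨ Q)   [double negation]
= Q ∧ (¬S ∧ ¬R ∨ ¬S ∧ R) ∨ Q ∨ S ∧ R ∧ (R ∨ Q)   [double negation]
= Q ∧ (¬S ∧ ¬R ∨ ¬S ∧ R) ∨ Q ∨ S ∧ R   [absorption]
= Q ∧ ¬S ∨ Q ∨ S ∧ R   [distribution]
= Q ∨ S ∧ R   [absorption]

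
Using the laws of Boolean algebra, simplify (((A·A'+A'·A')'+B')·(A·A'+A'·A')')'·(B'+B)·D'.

(((A·A'+A'·A')'+B')·(A·A'+A'·A')')'·(B'+B)·D'
= ((A·A'+A'·A')')'·(B'+B)·D'   [absorption]
= ((A')')'·(B'+B)·D'   [distribution]
= A'·(B'+B)·D'   [double negation]
= A'·D'   [complement / identity]

A'·D'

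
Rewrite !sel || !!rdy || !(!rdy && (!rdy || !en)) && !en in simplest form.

!sel || rdy

!sel || !!rdy || !(!rdy && (!rdy || !en)) && !en
= !sel || !!rdy || !!rdy && !en   — absorption
= !sel || !!rdy   — absorption
= !sel || rdy   — double negation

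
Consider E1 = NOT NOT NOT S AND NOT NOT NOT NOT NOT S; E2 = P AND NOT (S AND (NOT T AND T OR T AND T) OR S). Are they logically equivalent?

No

E1: NOT NOT NOT S AND NOT NOT NOT NOT NOT S
    = NOT NOT NOT S AND NOT NOT NOT S
    = NOT NOT NOT S
    = NOT S
E2: P AND NOT (S AND (NOT T AND T OR T AND T) OR S)
    = P AND NOT (S AND T OR S)
    = P AND NOT S
These differ: at P=0, S=0, T=0, E1 = 1 but E2 = 0.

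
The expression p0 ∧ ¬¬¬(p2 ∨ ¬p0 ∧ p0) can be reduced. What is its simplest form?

p0 ∧ ¬¬¬(p2 ∨ ¬p0 ∧ p0)
= p0 ∧ ¬¬¬p2
= p0 ∧ ¬p2

p0 ∧ ¬p2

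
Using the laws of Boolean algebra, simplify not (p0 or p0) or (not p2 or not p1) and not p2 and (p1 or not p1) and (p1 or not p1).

not p0 or not p2

not (p0 or p0) or (not p2 or not p1) and not p2 and (p1 or not p1) and (p1 or not p1)
= not p0 or (not p2 or not p1) and not p2 and (p1 or not p1) and (p1 or not p1)   (idempotence)
= not p0 or (not p2 or not p1) and not p2 and (p1 or not p1)   (idempotence)
= not p0 or not p2 and (p1 or not p1)   (absorption)
= not p0 or not p2   (complement / identity)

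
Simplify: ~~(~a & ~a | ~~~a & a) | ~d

~~(~a & ~a | ~~~a & a) | ~d
= ~~(~a & ~a | ~a & a) | ~d   — double negation
= ~a & ~a | ~a & a | ~d   — double negation
= ~a & ~a | ~d   — complement / identity
= ~a | ~d   — idempotence

~a | ~d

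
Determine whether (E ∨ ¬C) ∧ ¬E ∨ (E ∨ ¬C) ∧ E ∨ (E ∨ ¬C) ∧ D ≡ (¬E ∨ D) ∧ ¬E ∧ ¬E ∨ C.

No

E1: (E ∨ ¬C) ∧ ¬E ∨ (E ∨ ¬C) ∧ E ∨ (E ∨ ¬C) ∧ D
    = E ∨ ¬C ∨ (E ∨ ¬C) ∧ D   [distribution]
    = E ∨ ¬C   [absorption]
E2: (¬E ∨ D) ∧ ¬E ∧ ¬E ∨ C
    = (¬E ∨ D) ∧ ¬E ∨ C   [idempotence]
    = ¬E ∨ C   [absorption]
These differ: at C=1, D=0, E=0, E1 = 0 but E2 = 1.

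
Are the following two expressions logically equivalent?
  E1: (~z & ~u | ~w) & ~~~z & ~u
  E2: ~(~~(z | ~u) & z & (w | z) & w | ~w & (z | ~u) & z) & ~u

Yes

E1: (~z & ~u | ~w) & ~~~z & ~u
    = (~z & ~u | ~w) & ~z & ~u   [double negation]
    = ~z & ~u   [absorption]
E2: ~(~~(z | ~u) & z & (w | z) & w | ~w & (z | ~u) & z) & ~u
    = ~(~~(z | ~u) & z & w | ~w & (z | ~u) & z) & ~u   [absorption]
    = ~((z | ~u) & z & w | ~w & (z | ~u) & z) & ~u   [double negation]
    = ~((z | ~u) & z) & ~u   [distribution]
    = ~z & ~u   [absorption]
Both reduce to ~z & ~u, so they are equivalent.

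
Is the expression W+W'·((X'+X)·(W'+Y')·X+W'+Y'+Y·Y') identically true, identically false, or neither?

identically true

W+W'·((X'+X)·(W'+Y')·X+W'+Y'+Y·Y')
= W+W'·((X'+X)·(W'+Y')·X+W'+Y')   [complement / identity]
= W+W'·((W'+Y')·X+W'+Y')   [complement / identity]
= W+W'·(W'+Y')   [absorption]
= W+W'   [absorption]
= 1   [complement]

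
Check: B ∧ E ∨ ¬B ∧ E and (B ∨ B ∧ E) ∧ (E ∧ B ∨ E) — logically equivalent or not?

No

E1: B ∧ E ∨ ¬B ∧ E
    = E   — distribution
E2: (B ∨ B ∧ E) ∧ (E ∧ B ∨ E)
    = (B ∨ B ∧ E) ∧ E   — absorption
    = B ∧ E   — absorption
These differ: at B=0, E=1, E1 = 1 but E2 = 0.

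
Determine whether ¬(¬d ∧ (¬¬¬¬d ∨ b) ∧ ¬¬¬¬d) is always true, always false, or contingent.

¬(¬d ∧ (¬¬¬¬d ∨ b) ∧ ¬¬¬¬d)
= ¬(¬d ∧ ¬¬¬¬d)   (absorption)
= d ∨ ¬¬¬d   (De Morgan)
= d ∨ ¬d   (double negation)
= True   (complement)

always true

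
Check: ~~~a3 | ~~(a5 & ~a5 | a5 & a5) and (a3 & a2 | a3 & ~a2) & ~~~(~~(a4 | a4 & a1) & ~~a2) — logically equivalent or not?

No

E1: ~~~a3 | ~~(a5 & ~a5 | a5 & a5)
    = ~~~a3 | ~~a5   — distribution
    = ~~~a3 | a5   — double negation
    = ~a3 | a5   — double negation
E2: (a3 & a2 | a3 & ~a2) & ~~~(~~(a4 | a4 & a1) & ~~a2)
    = (a3 & a2 | a3 & ~a2) & ~~(~(a4 | a4 & a1) | ~a2)   — De Morgan
    = (a3 & a2 | a3 & ~a2) & ~~(~a4 | ~a2)   — absorption
    = a3 & ~~(~a4 | ~a2)   — distribution
    = a3 & (~a4 | ~a2)   — double negation
These differ: at a1=1, a2=0, a3=0, a4=1, a5=0, E1 = 1 but E2 = 0.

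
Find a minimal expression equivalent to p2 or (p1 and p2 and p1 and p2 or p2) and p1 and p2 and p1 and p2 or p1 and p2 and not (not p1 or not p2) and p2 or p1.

p2 or p1

p2 or (p1 and p2 and p1 and p2 or p2) and p1 and p2 and p1 and p2 or p1 and p2 and not (not p1 or not p2) and p2 or p1
= p2 or p1 and p2 and p1 and p2 or p1 and p2 and not (not p1 or not p2) and p2 or p1   — absorption
= p2 or p1 and p2 and p1 and p2 or p1 and p2 and p1 and p2 and p2 or p1   — De Morgan
= p2 or p1 and p2 and p1 and p2 or p1   — absorption
= p2 or p1 and p2 or p1   — idempotence
= p2 or p1   — absorption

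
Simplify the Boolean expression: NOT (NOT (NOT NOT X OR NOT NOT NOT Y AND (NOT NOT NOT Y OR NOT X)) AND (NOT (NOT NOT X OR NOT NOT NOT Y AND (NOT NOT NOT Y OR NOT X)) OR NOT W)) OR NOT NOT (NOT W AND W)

NOT (NOT (NOT NOT X OR NOT NOT NOT Y AND (NOT NOT NOT Y OR NOT X)) AND (NOT (NOT NOT X OR NOT NOT NOT Y AND (NOT NOT NOT Y OR NOT X)) OR NOT W)) OR NOT NOT (NOT W AND W)
= NOT NOT (NOT NOT X OR NOT NOT NOT Y AND (NOT NOT NOT Y OR NOT X)) OR NOT NOT (NOT W AND W)
= NOT NOT (NOT NOT X OR NOT NOT NOT Y AND (NOT NOT NOT Y OR NOT X)) OR NOT W AND W
= NOT NOT (NOT NOT X OR NOT NOT NOT Y) OR NOT W AND W
= NOT (NOT X AND NOT NOT Y) OR NOT W AND W
= NOT (NOT X AND NOT NOT Y)
= X OR NOT Y

X OR NOT Y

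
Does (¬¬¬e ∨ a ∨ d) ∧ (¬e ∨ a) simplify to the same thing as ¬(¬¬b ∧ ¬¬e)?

E1: (¬¬¬e ∨ a ∨ d) ∧ (¬e ∨ a)
    = (¬e ∨ a ∨ d) ∧ (¬e ∨ a)   (double negation)
    = ¬e ∨ a   (absorption)
E2: ¬(¬¬b ∧ ¬¬e)
    = ¬b ∨ ¬e   (De Morgan)
These differ: at a=0, b=0, d=0, e=1, E1 = 0 but E2 = 1.

No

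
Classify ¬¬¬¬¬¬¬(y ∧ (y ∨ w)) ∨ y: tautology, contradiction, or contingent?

¬¬¬¬¬¬¬(y ∧ (y ∨ w)) ∨ y
= ¬¬¬¬¬(y ∧ (y ∨ w)) ∨ y   — double negation
= ¬¬¬¬¬y ∨ y   — absorption
= ¬¬¬y ∨ y   — double negation
= ¬y ∨ y   — double negation
= True   — complement

tautology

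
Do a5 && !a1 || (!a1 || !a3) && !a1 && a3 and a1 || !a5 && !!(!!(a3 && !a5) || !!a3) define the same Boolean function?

E1: a5 && !a1 || (!a1 || !a3) && !a1 && a3
    = a5 && !a1 || !a1 && a3   — absorption
    = (a5 || a3) && !a1   — distribution
E2: a1 || !a5 && !!(!!(a3 && !a5) || !!a3)
    = a1 || !a5 && !(!(a3 && !a5) && !a3)   — De Morgan
    = a1 || !a5 && (a3 && !a5 || a3)   — De Morgan
    = a1 || !a5 && a3   — absorption
These differ: at a1=1, a3=1, a5=1, E1 = 0 but E2 = 1.

No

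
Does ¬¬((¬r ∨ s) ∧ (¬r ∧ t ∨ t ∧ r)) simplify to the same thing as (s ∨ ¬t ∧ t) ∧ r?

E1: ¬¬((¬r ∨ s) ∧ (¬r ∧ t ∨ t ∧ r))
    = ¬¬((¬r ∨ s) ∧ t)
    = (¬r ∨ s) ∧ t
E2: (s ∨ ¬t ∧ t) ∧ r
    = s ∧ r
These differ: at r=0, s=1, t=1, E1 = 1 but E2 = 0.

No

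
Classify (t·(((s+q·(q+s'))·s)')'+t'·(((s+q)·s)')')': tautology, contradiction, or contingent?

contingent

(t·(((s+q·(q+s'))·s)')'+t'·(((s+q)·s)')')'
= (t·(((s+q)·s)')'+t'·(((s+q)·s)')')'   — absorption
= ((((s+q)·s)')')'   — distribution
= ((s')')'   — absorption
= s'   — double negation
This depends on s, so it is not a constant.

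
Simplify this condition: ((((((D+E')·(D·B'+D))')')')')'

((((((D+E')·(D·B'+D))')')')')'
= ((((((D+E')·D)')')')')'   — absorption
= ((((D+E')·D)')')'   — double negation
= ((D')')'   — absorption
= D'   — double negation

D'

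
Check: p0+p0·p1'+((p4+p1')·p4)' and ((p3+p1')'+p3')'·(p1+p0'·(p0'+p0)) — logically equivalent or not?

E1: p0+p0·p1'+((p4+p1')·p4)'
    = p0+p0·p1'+p4'   — absorption
    = p0+p4'   — absorption
E2: ((p3+p1')'+p3')'·(p1+p0'·(p0'+p0))
    = ((p3+p1')'+p3')'·(p1+p0')   — complement / identity
    = (p3+p1')·p3·(p1+p0')   — De Morgan
    = p3·(p1+p0')   — absorption
These differ: at p0=1, p1=0, p3=0, p4=1, E1 = 1 but E2 = 0.

No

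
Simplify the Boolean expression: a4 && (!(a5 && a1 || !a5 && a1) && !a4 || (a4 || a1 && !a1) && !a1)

a4 && (!(a5 && a1 || !a5 && a1) && !a4 || (a4 || a1 && !a1) && !a1)
= a4 && (!a1 && !a4 || (a4 || a1 && !a1) && !a1)   (distribution)
= a4 && (!a1 && !a4 || a4 && !a1)   (complement / identity)
= a4 && !a1   (distribution)

a4 && !a1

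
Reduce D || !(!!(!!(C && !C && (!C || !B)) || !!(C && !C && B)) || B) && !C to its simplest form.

D || !(!!(!!(C && !C && (!C || !B)) || !!(C && !C && B)) || B) && !C
= D || !(!!(!!(C && !C) || !!(C && !C && B)) || B) && !C   [absorption]
= D || !(!(!(C && !C) && !(C && !C && B)) || B) && !C   [De Morgan]
= D || !(C && !C || C && !C && B || B) && !C   [De Morgan]
= D || !(C && !C || B) && !C   [absorption]
= D || !B && !C   [complement / identity]

D || !B && !C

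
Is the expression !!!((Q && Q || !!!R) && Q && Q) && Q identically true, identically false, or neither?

identically false

!!!((Q && Q || !!!R) && Q && Q) && Q
= !!!((Q && Q || !R) && Q && Q) && Q   [double negation]
= !!!(Q && Q) && Q   [absorption]
= !!!Q && Q   [idempotence]
= !Q && Q   [double negation]
= false   [complement]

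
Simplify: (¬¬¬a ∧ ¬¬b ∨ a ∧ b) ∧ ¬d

b ∧ ¬d

(¬¬¬a ∧ ¬¬b ∨ a ∧ b) ∧ ¬d
= (¬a ∧ ¬¬b ∨ a ∧ b) ∧ ¬d   [double negation]
= (¬a ∧ b ∨ a ∧ b) ∧ ¬d   [double negation]
= b ∧ ¬d   [distribution]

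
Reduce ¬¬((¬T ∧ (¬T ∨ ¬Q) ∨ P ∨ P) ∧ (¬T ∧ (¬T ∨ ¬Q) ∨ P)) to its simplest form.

¬T ∨ P

¬¬((¬T ∧ (¬T ∨ ¬Q) ∨ P ∨ P) ∧ (¬T ∧ (¬T ∨ ¬Q) ∨ P))
= ¬¬(¬T ∧ (¬T ∨ ¬Q) ∨ P)
= ¬¬(¬T ∨ P)
= ¬T ∨ P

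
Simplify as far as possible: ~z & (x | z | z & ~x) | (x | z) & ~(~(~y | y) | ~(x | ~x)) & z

~z & (x | z | z & ~x) | (x | z) & ~(~(~y | y) | ~(x | ~x)) & z
= ~z & (x | z | z & ~x) | (x | z) & (~y | y) & (x | ~x) & z
= ~z & (x | z | z & ~x) | (x | z) & (~y | y) & z
= ~z & (x | z | z & ~x) | (x | z) & z
= ~z & (x | z) | (x | z) & z
= x | z

x | z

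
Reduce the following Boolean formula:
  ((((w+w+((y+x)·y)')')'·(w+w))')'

((((w+w+((y+x)·y)')')'·(w+w))')'
= ((((w+w+y')')'·(w+w))')'   [absorption]
= (((w+w+y')·(w+w))')'   [double negation]
= ((w+w)')'   [absorption]
= w+w   [double negation]
= w   [idempotence]

w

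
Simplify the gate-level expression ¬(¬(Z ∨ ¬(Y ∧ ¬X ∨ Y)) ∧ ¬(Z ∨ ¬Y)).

¬(¬(Z ∨ ¬(Y ∧ ¬X ∨ Y)) ∧ ¬(Z ∨ ¬Y))
= Z ∨ ¬(Y ∧ ¬X ∨ Y) ∨ Z ∨ ¬Y
= Z ∨ ¬Y ∨ Z ∨ ¬Y
= Z ∨ ¬Y

Z ∨ ¬Y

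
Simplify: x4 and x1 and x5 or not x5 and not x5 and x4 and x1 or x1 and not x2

x4 and x1 and x5 or not x5 and not x5 and x4 and x1 or x1 and not x2
= x4 and x1 and x5 or not x5 and x4 and x1 or x1 and not x2   (idempotence)
= x4 and x1 or x1 and not x2   (distribution)
= (x4 or not x2) and x1   (distribution)

(x4 or not x2) and x1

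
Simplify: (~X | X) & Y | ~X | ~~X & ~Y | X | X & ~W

1

(~X | X) & Y | ~X | ~~X & ~Y | X | X & ~W
= (~X | X) & Y | ~X | X & ~Y | X | X & ~W   (double negation)
= (~X | X) & Y | ~X | X & ~Y | X   (absorption)
= (~X | X) & Y | ~X | X   (absorption)
= ~X | X   (absorption)
= 1   (complement)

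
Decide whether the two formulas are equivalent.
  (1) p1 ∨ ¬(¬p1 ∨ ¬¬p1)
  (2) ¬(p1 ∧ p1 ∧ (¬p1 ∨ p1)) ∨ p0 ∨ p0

No

E1: p1 ∨ ¬(¬p1 ∨ ¬¬p1)
    = p1 ∨ p1 ∧ ¬p1   — De Morgan
    = p1   — complement / identity
E2: ¬(p1 ∧ p1 ∧ (¬p1 ∨ p1)) ∨ p0 ∨ p0
    = ¬(p1 ∧ p1) ∨ p0 ∨ p0   — complement / identity
    = ¬p1 ∨ p0 ∨ p0   — idempotence
    = ¬p1 ∨ p0   — idempotence
These differ: at p0=0, p1=0, E1 = 0 but E2 = 1.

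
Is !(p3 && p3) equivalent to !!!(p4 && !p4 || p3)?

Yes

E1: !(p3 && p3)
    = !p3   (idempotence)
E2: !!!(p4 && !p4 || p3)
    = !!!p3   (complement / identity)
    = !p3   (double negation)
Both reduce to !p3, so they are equivalent.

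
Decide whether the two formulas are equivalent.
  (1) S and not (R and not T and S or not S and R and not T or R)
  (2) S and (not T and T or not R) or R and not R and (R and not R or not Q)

E1: S and not (R and not T and S or not S and R and not T or R)
    = S and not (R and not T or R)   (distribution)
    = S and not R   (absorption)
E2: S and (not T and T or not R) or R and not R and (R and not R or not Q)
    = S and (not T and T or not R) or R and not R   (absorption)
    = S and (not T and T or not R)   (complement / identity)
    = S and not R   (complement / identity)
Both reduce to S and not R, so they are equivalent.

Yes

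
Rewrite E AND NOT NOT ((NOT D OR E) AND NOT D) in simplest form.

E AND NOT D

E AND NOT NOT ((NOT D OR E) AND NOT D)
= E AND NOT NOT NOT D   (absorption)
= E AND NOT D   (double negation)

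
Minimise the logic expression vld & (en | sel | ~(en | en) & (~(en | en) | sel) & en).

vld & (en | sel)

vld & (en | sel | ~(en | en) & (~(en | en) | sel) & en)
= vld & (en | sel | ~(en | en) & en)   [absorption]
= vld & (en | sel | ~en & en)   [idempotence]
= vld & (en | sel)   [complement / identity]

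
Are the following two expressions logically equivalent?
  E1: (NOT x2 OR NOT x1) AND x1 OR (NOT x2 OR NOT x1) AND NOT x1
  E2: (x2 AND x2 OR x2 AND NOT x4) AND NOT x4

No

E1: (NOT x2 OR NOT x1) AND x1 OR (NOT x2 OR NOT x1) AND NOT x1
    = NOT x2 OR NOT x1   — distribution
E2: (x2 AND x2 OR x2 AND NOT x4) AND NOT x4
    = (x2 OR x2 AND NOT x4) AND NOT x4   — idempotence
    = x2 AND NOT x4   — absorption
These differ: at x1=0, x2=0, x4=0, E1 = 1 but E2 = 0.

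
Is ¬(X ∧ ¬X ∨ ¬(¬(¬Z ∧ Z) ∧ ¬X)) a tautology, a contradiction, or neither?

neither

¬(X ∧ ¬X ∨ ¬(¬(¬Z ∧ Z) ∧ ¬X))
= ¬(X ∧ ¬X ∨ ¬Z ∧ Z ∨ X)
= ¬(¬Z ∧ Z ∨ X)
= ¬X
This depends on X, so it is not a constant.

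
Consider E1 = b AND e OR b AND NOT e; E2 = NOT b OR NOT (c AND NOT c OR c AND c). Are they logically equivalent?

E1: b AND e OR b AND NOT e
    = b   — distribution
E2: NOT b OR NOT (c AND NOT c OR c AND c)
    = NOT b OR NOT c   — distribution
These differ: at b=0, c=0, e=0, E1 = 0 but E2 = 1.

No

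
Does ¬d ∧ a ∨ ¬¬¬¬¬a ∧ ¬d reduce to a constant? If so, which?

no

¬d ∧ a ∨ ¬¬¬¬¬a ∧ ¬d
= ¬d ∧ a ∨ ¬¬¬a ∧ ¬d   (double negation)
= ¬d ∧ a ∨ ¬a ∧ ¬d   (double negation)
= ¬d   (distribution)
This depends on d, so it is not a constant.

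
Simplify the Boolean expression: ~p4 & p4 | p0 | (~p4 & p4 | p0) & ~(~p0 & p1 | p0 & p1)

p0

~p4 & p4 | p0 | (~p4 & p4 | p0) & ~(~p0 & p1 | p0 & p1)
= ~p4 & p4 | p0 | (~p4 & p4 | p0) & ~p1   — distribution
= ~p4 & p4 | p0   — absorption
= p0   — complement / identity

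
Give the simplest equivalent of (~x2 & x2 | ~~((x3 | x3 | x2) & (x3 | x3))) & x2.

(~x2 & x2 | ~~((x3 | x3 | x2) & (x3 | x3))) & x2
= ~~((x3 | x3 | x2) & (x3 | x3)) & x2   [complement / identity]
= (x3 | x3 | x2) & (x3 | x3) & x2   [double negation]
= (x3 | x3) & x2   [absorption]
= x3 & x2   [idempotence]

x3 & x2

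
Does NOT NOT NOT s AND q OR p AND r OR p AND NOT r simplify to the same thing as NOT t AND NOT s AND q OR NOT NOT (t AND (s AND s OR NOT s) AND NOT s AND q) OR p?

E1: NOT NOT NOT s AND q OR p AND r OR p AND NOT r
    = NOT s AND q OR p AND r OR p AND NOT r   [double negation]
    = NOT s AND q OR p   [distribution]
E2: NOT t AND NOT s AND q OR NOT NOT (t AND (s AND s OR NOT s) AND NOT s AND q) OR p
    = NOT t AND NOT s AND q OR NOT NOT (t AND (s OR NOT s) AND NOT s AND q) OR p   [idempotence]
    = NOT t AND NOT s AND q OR NOT NOT (t AND NOT s AND q) OR p   [complement / identity]
    = NOT t AND NOT s AND q OR t AND NOT s AND q OR p   [double negation]
    = NOT s AND q OR p   [distribution]
Both reduce to NOT s AND q OR p, so they are equivalent.

Yes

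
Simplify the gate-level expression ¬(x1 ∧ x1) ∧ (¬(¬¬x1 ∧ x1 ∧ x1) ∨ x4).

¬x1

¬(x1 ∧ x1) ∧ (¬(¬¬x1 ∧ x1 ∧ x1) ∨ x4)
= ¬(x1 ∧ x1) ∧ (¬(x1 ∧ x1 ∧ x1) ∨ x4)   [double negation]
= ¬(x1 ∧ x1) ∧ (¬(x1 ∧ x1) ∨ x4)   [idempotence]
= ¬(x1 ∧ x1)   [absorption]
= ¬x1   [idempotence]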